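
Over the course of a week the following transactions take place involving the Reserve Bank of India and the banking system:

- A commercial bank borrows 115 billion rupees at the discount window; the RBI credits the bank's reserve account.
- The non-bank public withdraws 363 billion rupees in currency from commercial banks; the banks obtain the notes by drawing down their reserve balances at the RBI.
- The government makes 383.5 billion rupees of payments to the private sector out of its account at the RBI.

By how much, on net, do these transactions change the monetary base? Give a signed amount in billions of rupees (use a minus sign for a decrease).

+498.5 billion

Discount-window loan 115 billion rupees: RBI balance sheet expands → +115B.
Currency withdrawal 363 billion rupees: just a shift between currency and reserves — both are base money → 0.
Government spending 383.5 billion rupees: a non-base liability converts back to reserves → +383.5B.
Net: 115 + 0 + 383.5 = +498.5 billion.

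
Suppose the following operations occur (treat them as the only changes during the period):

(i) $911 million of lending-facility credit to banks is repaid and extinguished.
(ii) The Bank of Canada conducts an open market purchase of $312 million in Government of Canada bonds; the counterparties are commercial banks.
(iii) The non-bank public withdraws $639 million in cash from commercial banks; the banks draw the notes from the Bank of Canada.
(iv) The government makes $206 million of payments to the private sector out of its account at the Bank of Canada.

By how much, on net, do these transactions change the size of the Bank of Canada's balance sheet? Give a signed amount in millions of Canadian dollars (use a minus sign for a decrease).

Discount-window repayment $911 million: a Bank of Canada asset is shed → −$911M.
OMO purchase (from banks) $312 million: a Bank of Canada asset is acquired → +$312M.
Currency withdrawal $639 million: only the composition of liabilities changes → 0.
Government spending $206 million: only the composition of liabilities changes → 0.
Net: −911 + 312 + 0 + 0 = -$599 million.

-$599 million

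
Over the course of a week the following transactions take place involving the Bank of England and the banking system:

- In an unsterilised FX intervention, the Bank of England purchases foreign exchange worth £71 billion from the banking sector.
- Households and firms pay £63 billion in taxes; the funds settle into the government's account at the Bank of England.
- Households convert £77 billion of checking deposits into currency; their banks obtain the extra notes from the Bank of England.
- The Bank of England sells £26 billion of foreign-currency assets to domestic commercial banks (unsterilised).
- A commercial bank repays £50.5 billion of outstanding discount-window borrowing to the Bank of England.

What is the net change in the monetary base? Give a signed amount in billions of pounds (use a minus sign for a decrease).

FX purchase £71 billion: Bank of England balance sheet expands → +£71B.
Government account inflow £63 billion: reserves shift to a non-base liability → −£63B.
Currency withdrawal £77 billion: just a shift between currency and reserves — both are base money → 0.
FX sale £26 billion: Bank of England balance sheet contracts → −£26B.
Discount-window repayment £50.5 billion: Bank of England balance sheet contracts → −£50.5B.
Net: 71 − 63 + 0 − 26 − 50.5 = -£68.5 billion.

-£68.5 billion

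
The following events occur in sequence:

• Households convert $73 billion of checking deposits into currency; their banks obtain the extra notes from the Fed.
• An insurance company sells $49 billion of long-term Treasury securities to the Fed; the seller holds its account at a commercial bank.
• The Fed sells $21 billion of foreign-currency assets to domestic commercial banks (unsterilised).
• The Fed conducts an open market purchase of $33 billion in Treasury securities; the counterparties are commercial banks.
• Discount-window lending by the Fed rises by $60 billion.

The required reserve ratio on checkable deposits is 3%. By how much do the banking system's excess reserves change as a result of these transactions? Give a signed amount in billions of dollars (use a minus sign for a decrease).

+$48.72 billion

Currency withdrawal $73 billion: reserves −$73B, deposits −$73B.
Asset purchase (from non-banks) $49 billion: reserves +$49B, deposits +$49B.
FX sale $21 billion: reserves −$21B, deposits 0.
OMO purchase (from banks) $33 billion: reserves +$33B, deposits 0.
Discount-window loan $60 billion: reserves +$60B, deposits 0.
Totals: Δreserves = +$48B, Δdeposits = −$24B.
Δrequired reserves = 3% × −$24B = −$0.72B.
Δexcess reserves = Δreserves − Δrequired = +$48B − (−$0.72B) = +$48.72 billion.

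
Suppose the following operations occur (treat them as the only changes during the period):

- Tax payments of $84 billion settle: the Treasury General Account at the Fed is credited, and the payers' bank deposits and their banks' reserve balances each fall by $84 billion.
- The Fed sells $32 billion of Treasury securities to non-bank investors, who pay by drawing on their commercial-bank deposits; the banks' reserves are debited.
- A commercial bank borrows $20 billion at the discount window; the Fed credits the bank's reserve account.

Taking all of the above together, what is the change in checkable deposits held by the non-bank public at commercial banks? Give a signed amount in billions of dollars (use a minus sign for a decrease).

Fed balance sheet:
  Assets:      Securities −$32B, Loans to banks +$20B
  Liabilities: Bank reserves −$96B, Government deposits +$84B
Commercial banking system:
  Assets:      Reserves at CB −$96B
  Liabilities: Checkable deposits −$116B, Borrowings from CB +$20B
So the change in checkable deposits held by the non-bank public at commercial banks is -$116 billion.

-$116 billion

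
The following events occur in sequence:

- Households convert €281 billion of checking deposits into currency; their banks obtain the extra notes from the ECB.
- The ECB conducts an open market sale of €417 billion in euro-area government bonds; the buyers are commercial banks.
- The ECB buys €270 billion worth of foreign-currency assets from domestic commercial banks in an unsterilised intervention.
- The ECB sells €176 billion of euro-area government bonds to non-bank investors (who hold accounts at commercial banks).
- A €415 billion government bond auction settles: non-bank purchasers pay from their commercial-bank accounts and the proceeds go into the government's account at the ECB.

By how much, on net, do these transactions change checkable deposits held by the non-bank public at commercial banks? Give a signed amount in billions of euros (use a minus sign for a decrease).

-€872 billion

Currency withdrawal €281 billion: non-bank counterparties' bank balances fall → −€281B.
OMO sale (to banks) €417 billion: the counterparty is a bank, so public deposits are unchanged → 0.
FX purchase €270 billion: the counterparty is a bank, so public deposits are unchanged → 0.
Asset sale (to non-banks) €176 billion: non-bank counterparties' bank balances fall → −€176B.
Government account inflow €415 billion: non-bank counterparties' bank balances fall → −€415B.
Net: −281 + 0 + 0 − 176 − 415 = -€872 billion.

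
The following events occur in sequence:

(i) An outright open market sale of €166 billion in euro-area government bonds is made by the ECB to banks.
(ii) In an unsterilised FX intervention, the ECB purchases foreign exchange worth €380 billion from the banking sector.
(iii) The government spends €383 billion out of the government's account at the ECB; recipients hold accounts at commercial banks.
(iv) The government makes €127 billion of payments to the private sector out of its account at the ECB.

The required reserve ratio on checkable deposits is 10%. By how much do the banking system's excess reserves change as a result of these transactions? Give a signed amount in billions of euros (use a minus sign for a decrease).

+€673 billion

OMO sale (to banks) €166 billion: reserves −€166B, deposits 0.
FX purchase €380 billion: reserves +€380B, deposits 0.
Government spending €383 billion: reserves +€383B, deposits +€383B.
Government spending €127 billion: reserves +€127B, deposits +€127B.
Totals: Δreserves = +€724B, Δdeposits = +€510B.
Δrequired reserves = 10% × +€510B = +€51B.
Δexcess reserves = Δreserves − Δrequired = +€724B − (+€51B) = +€673 billion.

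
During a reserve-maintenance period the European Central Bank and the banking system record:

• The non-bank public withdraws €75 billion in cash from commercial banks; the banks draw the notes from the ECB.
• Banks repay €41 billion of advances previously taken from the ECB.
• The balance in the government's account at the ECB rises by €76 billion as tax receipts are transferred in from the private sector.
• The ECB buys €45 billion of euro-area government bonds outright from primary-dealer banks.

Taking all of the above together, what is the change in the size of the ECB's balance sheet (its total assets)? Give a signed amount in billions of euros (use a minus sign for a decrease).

+€4 billion

ECB balance sheet:
  Assets:      Securities +€45B, Loans to banks −€41B
  Liabilities: Bank reserves −€147B, Currency in circulation +€75B, Government deposits +€76B
Commercial banking system:
  Assets:      Reserves at CB −€147B, Securities −€45B
  Liabilities: Checkable deposits −€151B, Borrowings from CB −€41B
Change in total ECB assets = +€4 billion.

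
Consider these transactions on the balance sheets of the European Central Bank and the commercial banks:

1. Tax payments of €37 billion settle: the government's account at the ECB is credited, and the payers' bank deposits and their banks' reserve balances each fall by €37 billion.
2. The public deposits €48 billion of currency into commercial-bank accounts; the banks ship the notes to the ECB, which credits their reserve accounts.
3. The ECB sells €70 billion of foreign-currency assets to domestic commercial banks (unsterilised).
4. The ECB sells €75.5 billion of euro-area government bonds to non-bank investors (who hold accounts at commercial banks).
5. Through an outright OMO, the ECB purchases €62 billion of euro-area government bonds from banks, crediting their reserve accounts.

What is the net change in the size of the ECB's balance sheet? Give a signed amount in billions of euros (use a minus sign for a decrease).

-€83.5 billion

Government account inflow €37 billion: only the composition of liabilities changes → 0.
Currency deposit €48 billion: only the composition of liabilities changes → 0.
FX sale €70 billion: an ECB asset is shed → −€70B.
Asset sale (to non-banks) €75.5 billion: an ECB asset is shed → −€75.5B.
OMO purchase (from banks) €62 billion: an ECB asset is acquired → +€62B.
Net: 0 + 0 − 70 − 75.5 + 62 = -€83.5 billion.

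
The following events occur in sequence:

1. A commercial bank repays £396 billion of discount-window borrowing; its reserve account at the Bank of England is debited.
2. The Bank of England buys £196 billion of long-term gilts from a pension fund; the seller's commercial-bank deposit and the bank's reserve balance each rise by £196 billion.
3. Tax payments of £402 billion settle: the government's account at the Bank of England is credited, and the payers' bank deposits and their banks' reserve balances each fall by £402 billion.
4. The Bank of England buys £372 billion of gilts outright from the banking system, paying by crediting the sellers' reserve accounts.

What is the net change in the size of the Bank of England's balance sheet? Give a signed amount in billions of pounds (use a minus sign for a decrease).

+£172 billion

Bank of England balance sheet:
  Assets:      Securities +£568B, Loans to banks −£396B
  Liabilities: Bank reserves −£230B, Government deposits +£402B
Change in total Bank of England assets = +£172 billion.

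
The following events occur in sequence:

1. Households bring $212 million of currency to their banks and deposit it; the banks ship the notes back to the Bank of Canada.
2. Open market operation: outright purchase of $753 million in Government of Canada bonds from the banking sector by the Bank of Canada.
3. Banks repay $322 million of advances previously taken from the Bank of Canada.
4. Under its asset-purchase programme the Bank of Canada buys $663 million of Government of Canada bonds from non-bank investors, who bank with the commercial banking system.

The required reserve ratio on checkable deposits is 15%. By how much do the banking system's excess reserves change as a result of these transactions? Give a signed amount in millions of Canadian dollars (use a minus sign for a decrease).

+$1174.75 million

Currency deposit $212 million: reserves +$212M, deposits +$212M.
OMO purchase (from banks) $753 million: reserves +$753M, deposits 0.
Discount-window repayment $322 million: reserves −$322M, deposits 0.
Asset purchase (from non-banks) $663 million: reserves +$663M, deposits +$663M.
Totals: Δreserves = +$1306M, Δdeposits = +$875M.
Δrequired reserves = 15% × +$875M = +$131.25M.
Δexcess reserves = Δreserves − Δrequired = +$1306M − (+$131.25M) = +$1174.75 million.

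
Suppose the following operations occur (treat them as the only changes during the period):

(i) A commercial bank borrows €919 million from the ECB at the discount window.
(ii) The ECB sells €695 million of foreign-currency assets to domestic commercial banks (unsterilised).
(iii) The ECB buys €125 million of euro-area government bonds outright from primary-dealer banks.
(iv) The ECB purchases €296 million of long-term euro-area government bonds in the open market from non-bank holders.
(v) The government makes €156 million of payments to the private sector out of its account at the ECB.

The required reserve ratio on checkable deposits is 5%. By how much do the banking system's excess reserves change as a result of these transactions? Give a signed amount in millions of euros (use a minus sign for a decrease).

Discount-window loan €919 million: reserves +€919M, deposits 0.
FX sale €695 million: reserves −€695M, deposits 0.
OMO purchase (from banks) €125 million: reserves +€125M, deposits 0.
Asset purchase (from non-banks) €296 million: reserves +€296M, deposits +€296M.
Government spending €156 million: reserves +€156M, deposits +€156M.
Totals: Δreserves = +€801M, Δdeposits = +€452M.
Δrequired reserves = 5% × +€452M = +€22.6M.
Δexcess reserves = Δreserves − Δrequired = +€801M − (+€22.6M) = +€778.4 million.

+€778.4 million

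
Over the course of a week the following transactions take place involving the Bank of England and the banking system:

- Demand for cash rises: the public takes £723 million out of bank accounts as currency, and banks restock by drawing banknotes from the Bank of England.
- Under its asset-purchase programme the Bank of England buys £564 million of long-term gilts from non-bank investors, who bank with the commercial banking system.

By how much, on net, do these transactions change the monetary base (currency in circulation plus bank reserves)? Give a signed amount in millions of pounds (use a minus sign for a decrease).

+£564 million

Bank of England balance sheet:
  Assets:      Securities +£564M
  Liabilities: Bank reserves −£159M, Currency in circulation +£723M
Commercial banking system:
  Assets:      Reserves at CB −£159M
  Liabilities: Checkable deposits −£159M
Monetary base = currency + reserves: +£723M + (−£159M) = +£564 million.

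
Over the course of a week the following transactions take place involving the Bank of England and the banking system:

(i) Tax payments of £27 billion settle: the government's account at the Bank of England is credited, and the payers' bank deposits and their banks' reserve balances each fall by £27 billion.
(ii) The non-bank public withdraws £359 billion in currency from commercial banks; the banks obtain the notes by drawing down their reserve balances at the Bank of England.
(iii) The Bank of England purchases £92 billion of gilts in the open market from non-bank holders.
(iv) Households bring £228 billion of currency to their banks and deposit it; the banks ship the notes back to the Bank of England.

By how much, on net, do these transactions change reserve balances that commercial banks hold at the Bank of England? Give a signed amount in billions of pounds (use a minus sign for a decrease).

-£66 billion

Bank of England balance sheet:
  Assets:      Securities +£92B
  Liabilities: Bank reserves −£66B, Currency in circulation +£131B, Government deposits +£27B
Commercial banking system:
  Assets:      Reserves at CB −£66B
  Liabilities: Checkable deposits −£66B
So the change in reserve balances that commercial banks hold at the Bank of England is -£66 billion.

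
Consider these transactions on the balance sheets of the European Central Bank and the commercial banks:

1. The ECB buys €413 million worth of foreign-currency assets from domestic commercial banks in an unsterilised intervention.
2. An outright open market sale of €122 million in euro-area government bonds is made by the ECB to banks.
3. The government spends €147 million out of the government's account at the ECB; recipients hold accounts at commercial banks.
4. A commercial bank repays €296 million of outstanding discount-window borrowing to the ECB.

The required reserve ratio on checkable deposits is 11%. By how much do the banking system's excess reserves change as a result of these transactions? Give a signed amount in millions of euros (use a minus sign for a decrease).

+€125.83 million

FX purchase €413 million: reserves +€413M, deposits 0.
OMO sale (to banks) €122 million: reserves −€122M, deposits 0.
Government spending €147 million: reserves +€147M, deposits +€147M.
Discount-window repayment €296 million: reserves −€296M, deposits 0.
Totals: Δreserves = +€142M, Δdeposits = +€147M.
Δrequired reserves = 11% × +€147M = +€16.17M.
Δexcess reserves = Δreserves − Δrequired = +€142M − (+€16.17M) = +€125.83 million.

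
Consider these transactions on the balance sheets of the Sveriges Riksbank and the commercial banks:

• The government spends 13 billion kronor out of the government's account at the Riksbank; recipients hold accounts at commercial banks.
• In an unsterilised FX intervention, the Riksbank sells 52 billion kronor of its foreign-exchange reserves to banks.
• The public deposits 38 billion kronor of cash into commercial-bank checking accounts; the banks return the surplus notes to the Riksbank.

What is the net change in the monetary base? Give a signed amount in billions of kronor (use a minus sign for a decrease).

Riksbank balance sheet:
  Assets:      Foreign assets −52B
  Liabilities: Bank reserves −1B, Currency in circulation −38B, Government deposits −13B
Commercial banking system:
  Assets:      Reserves at CB −1B, Foreign assets +52B
  Liabilities: Checkable deposits +51B
Monetary base = currency + reserves: −38B + (−1B) = -39 billion.

-39 billion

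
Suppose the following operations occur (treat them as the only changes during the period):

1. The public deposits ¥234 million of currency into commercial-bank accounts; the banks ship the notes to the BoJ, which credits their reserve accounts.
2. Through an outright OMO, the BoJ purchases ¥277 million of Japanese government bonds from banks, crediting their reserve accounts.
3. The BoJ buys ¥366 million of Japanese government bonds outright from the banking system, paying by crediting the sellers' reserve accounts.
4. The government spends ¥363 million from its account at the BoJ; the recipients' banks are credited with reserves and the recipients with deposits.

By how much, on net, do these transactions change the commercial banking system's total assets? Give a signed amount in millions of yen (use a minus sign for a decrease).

+¥597 million

Currency deposit ¥234 million: bank balance sheets expand → +¥234M.
OMO purchase (from banks) ¥277 million: just an asset swap on bank balance sheets → 0.
OMO purchase (from banks) ¥366 million: just an asset swap on bank balance sheets → 0.
Government spending ¥363 million: bank balance sheets expand → +¥363M.
Net: 234 + 0 + 0 + 363 = +¥597 million.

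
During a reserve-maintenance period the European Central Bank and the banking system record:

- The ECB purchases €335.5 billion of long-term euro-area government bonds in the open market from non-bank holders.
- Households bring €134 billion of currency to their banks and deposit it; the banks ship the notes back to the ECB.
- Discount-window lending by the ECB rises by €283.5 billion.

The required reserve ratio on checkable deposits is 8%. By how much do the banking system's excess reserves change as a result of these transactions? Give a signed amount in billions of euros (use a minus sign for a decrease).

+€715.44 billion

Asset purchase (from non-banks) €335.5 billion: reserves +€335.5B, deposits +€335.5B.
Currency deposit €134 billion: reserves +€134B, deposits +€134B.
Discount-window loan €283.5 billion: reserves +€283.5B, deposits 0.
Totals: Δreserves = +€753B, Δdeposits = +€469.5B.
Δrequired reserves = 8% × +€469.5B = +€37.56B.
Δexcess reserves = Δreserves − Δrequired = +€753B − (+€37.56B) = +€715.44 billion.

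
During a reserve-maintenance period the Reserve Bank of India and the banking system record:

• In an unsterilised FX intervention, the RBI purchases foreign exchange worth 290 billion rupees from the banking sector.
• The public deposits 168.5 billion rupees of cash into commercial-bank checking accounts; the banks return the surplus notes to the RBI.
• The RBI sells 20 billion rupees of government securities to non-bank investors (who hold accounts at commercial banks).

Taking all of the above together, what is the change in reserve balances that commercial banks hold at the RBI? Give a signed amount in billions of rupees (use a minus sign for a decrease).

+438.5 billion

FX purchase 290 billion rupees: the RBI pays by crediting reserve accounts → +290B.
Currency deposit 168.5 billion rupees: returned notes are swapped for reserve credit → +168.5B.
Asset sale (to non-banks) 20 billion rupees: the non-bank buyers' banks settle from reserves → −20B.
Net: 290 + 168.5 − 20 = +438.5 billion.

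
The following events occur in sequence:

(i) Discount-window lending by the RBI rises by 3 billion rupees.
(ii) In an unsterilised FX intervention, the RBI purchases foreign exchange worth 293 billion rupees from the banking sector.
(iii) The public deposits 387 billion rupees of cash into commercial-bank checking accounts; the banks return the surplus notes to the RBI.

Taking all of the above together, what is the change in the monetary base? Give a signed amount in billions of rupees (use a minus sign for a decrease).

+296 billion

Discount-window loan 3 billion rupees: RBI balance sheet expands → +3B.
FX purchase 293 billion rupees: RBI balance sheet expands → +293B.
Currency deposit 387 billion rupees: just a shift between currency and reserves — both are base money → 0.
Net: 3 + 293 + 0 = +296 billion.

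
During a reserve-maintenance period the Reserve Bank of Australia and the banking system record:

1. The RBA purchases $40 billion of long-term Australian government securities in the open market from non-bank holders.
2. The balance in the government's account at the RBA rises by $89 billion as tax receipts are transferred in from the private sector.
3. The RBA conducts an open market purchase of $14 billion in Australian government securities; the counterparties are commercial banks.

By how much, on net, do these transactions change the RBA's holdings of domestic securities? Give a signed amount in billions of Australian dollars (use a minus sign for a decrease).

+$54 billion

RBA balance sheet:
  Assets:      Securities +$54B
  Liabilities: Bank reserves −$35B, Government deposits +$89B
So the change in the RBA's holdings of domestic securities is +$54 billion.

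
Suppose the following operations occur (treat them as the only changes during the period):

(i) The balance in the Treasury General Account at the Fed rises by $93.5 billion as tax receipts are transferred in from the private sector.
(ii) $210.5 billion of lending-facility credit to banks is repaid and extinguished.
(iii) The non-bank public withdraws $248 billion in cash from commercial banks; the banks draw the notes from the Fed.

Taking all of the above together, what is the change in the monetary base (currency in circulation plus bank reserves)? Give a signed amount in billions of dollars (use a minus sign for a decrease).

-$304 billion

Fed balance sheet:
  Assets:      Loans to banks −$210.5B
  Liabilities: Bank reserves −$552B, Currency in circulation +$248B, Government deposits +$93.5B
Monetary base = currency + reserves: +$248B + (−$552B) = -$304 billion.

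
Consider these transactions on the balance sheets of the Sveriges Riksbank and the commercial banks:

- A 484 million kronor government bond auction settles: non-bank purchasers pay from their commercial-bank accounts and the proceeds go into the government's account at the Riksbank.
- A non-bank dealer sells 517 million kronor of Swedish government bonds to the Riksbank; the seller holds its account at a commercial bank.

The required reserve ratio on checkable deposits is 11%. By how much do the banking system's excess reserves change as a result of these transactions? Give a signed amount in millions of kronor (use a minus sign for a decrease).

+29.37 million

Government account inflow 484 million kronor: reserves −484M, deposits −484M.
Asset purchase (from non-banks) 517 million kronor: reserves +517M, deposits +517M.
Totals: Δreserves = +33M, Δdeposits = +33M.
Δrequired reserves = 11% × +33M = +3.63M.
Δexcess reserves = Δreserves − Δrequired = +33M − (+3.63M) = +29.37 million.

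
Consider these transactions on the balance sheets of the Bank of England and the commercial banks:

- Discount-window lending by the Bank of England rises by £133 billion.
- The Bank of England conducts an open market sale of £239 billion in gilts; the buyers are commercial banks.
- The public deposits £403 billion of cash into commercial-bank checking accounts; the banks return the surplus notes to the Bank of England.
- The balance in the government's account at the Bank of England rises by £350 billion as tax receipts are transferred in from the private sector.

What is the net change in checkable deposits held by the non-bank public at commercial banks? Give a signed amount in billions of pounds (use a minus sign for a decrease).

Discount-window loan £133 billion: the counterparty is a bank, so public deposits are unchanged → 0.
OMO sale (to banks) £239 billion: the counterparty is a bank, so public deposits are unchanged → 0.
Currency deposit £403 billion: non-bank counterparties' bank balances rise → +£403B.
Government account inflow £350 billion: non-bank counterparties' bank balances fall → −£350B.
Net: 0 + 0 + 403 − 350 = +£53 billion.

+£53 billion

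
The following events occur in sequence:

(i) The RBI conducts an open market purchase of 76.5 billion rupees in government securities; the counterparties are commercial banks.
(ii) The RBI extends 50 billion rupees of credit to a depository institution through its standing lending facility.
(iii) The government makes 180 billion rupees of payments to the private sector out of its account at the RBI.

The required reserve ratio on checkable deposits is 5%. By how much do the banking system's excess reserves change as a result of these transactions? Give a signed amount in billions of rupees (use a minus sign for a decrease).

OMO purchase (from banks) 76.5 billion rupees: reserves +76.5B, deposits 0.
Discount-window loan 50 billion rupees: reserves +50B, deposits 0.
Government spending 180 billion rupees: reserves +180B, deposits +180B.
Totals: Δreserves = +306.5B, Δdeposits = +180B.
Δrequired reserves = 5% × +180B = +9B.
Δexcess reserves = Δreserves − Δrequired = +306.5B − (+9B) = +297.5 billion.

+297.5 billion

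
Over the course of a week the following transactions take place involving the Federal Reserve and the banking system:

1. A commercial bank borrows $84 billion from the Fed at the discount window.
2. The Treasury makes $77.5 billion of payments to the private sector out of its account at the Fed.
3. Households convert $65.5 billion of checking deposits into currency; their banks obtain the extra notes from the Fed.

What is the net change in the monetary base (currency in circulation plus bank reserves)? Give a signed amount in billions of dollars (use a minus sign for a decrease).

Discount-window loan $84 billion: Fed balance sheet expands → +$84B.
Government spending $77.5 billion: a non-base liability converts back to reserves → +$77.5B.
Currency withdrawal $65.5 billion: just a shift between currency and reserves — both are base money → 0.
Net: 84 + 77.5 + 0 = +$161.5 billion.

+$161.5 billion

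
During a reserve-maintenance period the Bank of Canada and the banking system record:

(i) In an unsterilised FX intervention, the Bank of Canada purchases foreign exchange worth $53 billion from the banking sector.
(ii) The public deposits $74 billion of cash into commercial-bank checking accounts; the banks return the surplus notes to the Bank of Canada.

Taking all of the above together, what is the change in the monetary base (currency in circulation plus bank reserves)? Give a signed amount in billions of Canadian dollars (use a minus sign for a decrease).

+$53 billion

Bank of Canada balance sheet:
  Assets:      Foreign assets +$53B
  Liabilities: Bank reserves +$127B, Currency in circulation −$74B
Monetary base = currency + reserves: −$74B + (+$127B) = +$53 billion.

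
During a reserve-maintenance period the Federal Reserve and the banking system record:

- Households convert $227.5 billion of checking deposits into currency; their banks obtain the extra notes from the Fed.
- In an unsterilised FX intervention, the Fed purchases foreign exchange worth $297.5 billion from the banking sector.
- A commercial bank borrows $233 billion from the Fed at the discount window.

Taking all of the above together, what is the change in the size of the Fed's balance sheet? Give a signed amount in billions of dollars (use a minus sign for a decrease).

Fed balance sheet:
  Assets:      Loans to banks +$233B, Foreign assets +$297.5B
  Liabilities: Bank reserves +$303B, Currency in circulation +$227.5B
Change in total Fed assets = +$530.5 billion.

+$530.5 billion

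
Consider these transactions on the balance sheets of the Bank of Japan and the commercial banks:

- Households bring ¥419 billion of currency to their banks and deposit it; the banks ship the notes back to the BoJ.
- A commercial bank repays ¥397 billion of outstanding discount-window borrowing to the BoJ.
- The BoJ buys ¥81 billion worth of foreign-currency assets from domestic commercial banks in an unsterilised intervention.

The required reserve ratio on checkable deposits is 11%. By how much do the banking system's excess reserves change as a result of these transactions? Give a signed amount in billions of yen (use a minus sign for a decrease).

+¥56.91 billion

Currency deposit ¥419 billion: reserves +¥419B, deposits +¥419B.
Discount-window repayment ¥397 billion: reserves −¥397B, deposits 0.
FX purchase ¥81 billion: reserves +¥81B, deposits 0.
Totals: Δreserves = +¥103B, Δdeposits = +¥419B.
Δrequired reserves = 11% × +¥419B = +¥46.09B.
Δexcess reserves = Δreserves − Δrequired = +¥103B − (+¥46.09B) = +¥56.91 billion.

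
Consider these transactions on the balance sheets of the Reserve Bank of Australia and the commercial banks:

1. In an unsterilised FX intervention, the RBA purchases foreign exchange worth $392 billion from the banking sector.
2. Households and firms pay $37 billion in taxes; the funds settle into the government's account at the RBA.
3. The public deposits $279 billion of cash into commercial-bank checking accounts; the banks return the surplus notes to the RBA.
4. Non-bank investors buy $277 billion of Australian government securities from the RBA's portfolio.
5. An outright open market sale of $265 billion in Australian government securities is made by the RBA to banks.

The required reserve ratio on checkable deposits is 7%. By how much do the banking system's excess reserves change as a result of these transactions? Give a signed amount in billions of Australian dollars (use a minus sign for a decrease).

FX purchase $392 billion: reserves +$392B, deposits 0.
Government account inflow $37 billion: reserves −$37B, deposits −$37B.
Currency deposit $279 billion: reserves +$279B, deposits +$279B.
Asset sale (to non-banks) $277 billion: reserves −$277B, deposits −$277B.
OMO sale (to banks) $265 billion: reserves −$265B, deposits 0.
Totals: Δreserves = +$92B, Δdeposits = −$35B.
Δrequired reserves = 7% × −$35B = −$2.45B.
Δexcess reserves = Δreserves − Δrequired = +$92B − (−$2.45B) = +$94.45 billion.

+$94.45 billion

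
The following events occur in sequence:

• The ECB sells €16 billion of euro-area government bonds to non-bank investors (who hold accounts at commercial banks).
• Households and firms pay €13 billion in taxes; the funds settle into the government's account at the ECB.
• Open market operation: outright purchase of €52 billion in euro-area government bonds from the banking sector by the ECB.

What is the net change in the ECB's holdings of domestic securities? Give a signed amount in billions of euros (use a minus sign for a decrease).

ECB balance sheet:
  Assets:      Securities +€36B
  Liabilities: Bank reserves +€23B, Government deposits +€13B
Commercial banking system:
  Assets:      Reserves at CB +€23B, Securities −€52B
  Liabilities: Checkable deposits −€29B
So the change in the ECB's holdings of domestic securities is +€36 billion.

+€36 billion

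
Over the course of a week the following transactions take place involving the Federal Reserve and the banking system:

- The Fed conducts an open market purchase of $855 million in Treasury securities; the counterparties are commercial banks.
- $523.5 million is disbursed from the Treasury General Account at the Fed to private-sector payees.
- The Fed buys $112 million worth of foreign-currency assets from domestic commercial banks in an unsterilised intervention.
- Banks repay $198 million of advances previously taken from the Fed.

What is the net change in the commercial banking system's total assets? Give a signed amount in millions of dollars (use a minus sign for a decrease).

+$325.5 million

OMO purchase (from banks) $855 million: just an asset swap on bank balance sheets → 0.
Government spending $523.5 million: bank balance sheets expand → +$523.5M.
FX purchase $112 million: just an asset swap on bank balance sheets → 0.
Discount-window repayment $198 million: bank balance sheets shrink → −$198M.
Net: 0 + 523.5 + 0 − 198 = +$325.5 million.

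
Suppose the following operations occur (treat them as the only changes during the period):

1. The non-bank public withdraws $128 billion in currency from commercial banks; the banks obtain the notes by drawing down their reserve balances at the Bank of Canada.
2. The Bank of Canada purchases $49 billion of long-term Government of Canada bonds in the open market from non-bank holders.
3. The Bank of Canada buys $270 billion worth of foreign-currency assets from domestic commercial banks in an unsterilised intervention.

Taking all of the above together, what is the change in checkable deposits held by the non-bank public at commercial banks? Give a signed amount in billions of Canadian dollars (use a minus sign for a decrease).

Currency withdrawal $128 billion: non-bank counterparties' bank balances fall → −$128B.
Asset purchase (from non-banks) $49 billion: non-bank counterparties' bank balances rise → +$49B.
FX purchase $270 billion: the counterparty is a bank, so public deposits are unchanged → 0.
Net: −128 + 49 + 0 = -$79 billion.

-$79 billion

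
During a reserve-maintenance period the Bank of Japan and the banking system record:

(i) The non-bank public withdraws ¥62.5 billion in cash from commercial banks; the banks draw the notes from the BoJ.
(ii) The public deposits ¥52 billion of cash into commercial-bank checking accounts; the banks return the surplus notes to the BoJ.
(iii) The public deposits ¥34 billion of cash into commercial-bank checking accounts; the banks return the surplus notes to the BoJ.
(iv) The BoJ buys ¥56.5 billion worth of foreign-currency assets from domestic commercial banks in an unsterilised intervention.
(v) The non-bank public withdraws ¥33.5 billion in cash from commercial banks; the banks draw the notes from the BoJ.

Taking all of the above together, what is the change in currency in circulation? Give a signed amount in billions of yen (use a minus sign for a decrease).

Currency withdrawal ¥62.5 billion: notes leave the central bank → +¥62.5B.
Currency deposit ¥52 billion: notes return to the central bank → −¥52B.
Currency deposit ¥34 billion: notes return to the central bank → −¥34B.
FX purchase ¥56.5 billion: no currency enters or leaves circulation → 0.
Currency withdrawal ¥33.5 billion: notes leave the central bank → +¥33.5B.
Net: 62.5 − 52 − 34 + 0 + 33.5 = +¥10 billion.

+¥10 billion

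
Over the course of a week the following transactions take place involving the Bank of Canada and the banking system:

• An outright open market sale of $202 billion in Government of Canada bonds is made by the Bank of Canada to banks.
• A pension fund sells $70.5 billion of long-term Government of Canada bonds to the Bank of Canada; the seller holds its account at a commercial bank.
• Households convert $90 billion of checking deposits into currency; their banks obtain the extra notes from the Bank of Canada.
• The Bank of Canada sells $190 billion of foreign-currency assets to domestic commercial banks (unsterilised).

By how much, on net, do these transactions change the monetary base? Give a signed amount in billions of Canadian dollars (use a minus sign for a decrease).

-$321.5 billion

Bank of Canada balance sheet:
  Assets:      Securities −$131.5B, Foreign assets −$190B
  Liabilities: Bank reserves −$411.5B, Currency in circulation +$90B
Monetary base = currency + reserves: +$90B + (−$411.5B) = -$321.5 billion.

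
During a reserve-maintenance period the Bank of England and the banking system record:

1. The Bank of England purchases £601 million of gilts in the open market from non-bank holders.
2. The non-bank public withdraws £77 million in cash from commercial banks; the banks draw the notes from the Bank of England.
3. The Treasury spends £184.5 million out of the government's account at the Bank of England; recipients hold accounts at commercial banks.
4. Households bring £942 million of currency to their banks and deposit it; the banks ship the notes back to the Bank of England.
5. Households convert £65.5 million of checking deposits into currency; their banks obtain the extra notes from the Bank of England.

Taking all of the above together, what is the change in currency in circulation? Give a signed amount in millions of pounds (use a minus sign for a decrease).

Asset purchase (from non-banks) £601 million: no currency enters or leaves circulation → 0.
Currency withdrawal £77 million: notes leave the central bank → +£77M.
Government spending £184.5 million: no currency enters or leaves circulation → 0.
Currency deposit £942 million: notes return to the central bank → −£942M.
Currency withdrawal £65.5 million: notes leave the central bank → +£65.5M.
Net: 0 + 77 + 0 − 942 + 65.5 = -£799.5 million.

-£799.5 million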